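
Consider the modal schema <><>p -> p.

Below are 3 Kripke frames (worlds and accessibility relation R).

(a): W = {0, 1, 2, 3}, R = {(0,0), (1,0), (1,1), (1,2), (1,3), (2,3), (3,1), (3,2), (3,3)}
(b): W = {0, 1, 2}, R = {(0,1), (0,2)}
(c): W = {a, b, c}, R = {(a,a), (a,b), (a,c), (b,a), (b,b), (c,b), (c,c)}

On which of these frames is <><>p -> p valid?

(b)

This is the axiom for a generalized confluence (Geach) condition; its first-order frame correspondent is forall x forall y (x R^2 y -> exists w (y = w & x = w)).
(a): fails — 1R²0 but 0 ≠ 1.
(b): condition met.
(c): fails — aR²b but b ≠ a.
Valid on: (b).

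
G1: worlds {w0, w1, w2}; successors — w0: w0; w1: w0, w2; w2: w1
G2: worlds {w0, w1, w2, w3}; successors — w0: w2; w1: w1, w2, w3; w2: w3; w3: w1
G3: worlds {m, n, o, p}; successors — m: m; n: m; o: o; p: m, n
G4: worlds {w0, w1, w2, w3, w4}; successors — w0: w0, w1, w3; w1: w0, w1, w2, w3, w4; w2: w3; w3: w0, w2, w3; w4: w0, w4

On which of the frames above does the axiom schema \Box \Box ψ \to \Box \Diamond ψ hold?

G1, G2, G3, G4

The schema corresponds to a generalized confluence (Geach) condition: \forall x \forall z (xRz \to \exists w (x R^2 w \wedge zRw)).
G1: satisfies the condition.
G2: satisfies the condition.
G3: satisfies the condition.
G4: satisfies the condition.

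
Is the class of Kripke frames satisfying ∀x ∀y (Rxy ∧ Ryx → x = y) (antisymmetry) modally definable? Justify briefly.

No — not modally definable

Modal frame validity is preserved under surjective bounded morphisms.
The 4-cycle (worlds s,t,u,v with s→t→u→v→s) is antisymmetric. Sending even-indexed worlds to a and odd-indexed worlds to b is a surjective bounded morphism onto the two-world frame with a↔b, which is not antisymmetric.
Hence antisymmetry is not modally definable.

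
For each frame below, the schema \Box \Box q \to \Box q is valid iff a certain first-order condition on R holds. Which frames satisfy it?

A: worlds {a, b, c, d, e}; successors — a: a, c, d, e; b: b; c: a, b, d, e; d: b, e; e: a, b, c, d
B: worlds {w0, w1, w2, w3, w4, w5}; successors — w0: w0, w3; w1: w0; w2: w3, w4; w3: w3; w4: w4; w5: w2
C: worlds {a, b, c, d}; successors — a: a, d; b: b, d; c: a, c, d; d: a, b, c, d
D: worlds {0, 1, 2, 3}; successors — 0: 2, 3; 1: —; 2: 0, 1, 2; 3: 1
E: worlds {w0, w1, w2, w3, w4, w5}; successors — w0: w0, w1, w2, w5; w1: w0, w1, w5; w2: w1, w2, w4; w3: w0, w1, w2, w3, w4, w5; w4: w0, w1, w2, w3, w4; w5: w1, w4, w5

The schema corresponds to density: \forall x \forall y (Rxy \to \exists z (Rxz \wedge Rzy)).
A: fails — Rde but no z with Rdz and Rze.
B: fails — Rw5w2 but no z with Rw5z and Rzw2.
C: ✓.
D: fails — R31 but no z with R3z and Rz1.
E: ✓.
Valid on: C, E.

C, E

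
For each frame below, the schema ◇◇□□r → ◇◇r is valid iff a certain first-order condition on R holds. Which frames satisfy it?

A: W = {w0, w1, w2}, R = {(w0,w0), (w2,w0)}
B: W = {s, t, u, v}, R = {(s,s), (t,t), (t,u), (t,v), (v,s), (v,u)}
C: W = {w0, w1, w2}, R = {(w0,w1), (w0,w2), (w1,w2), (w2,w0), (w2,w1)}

A, C

The schema corresponds to a generalized confluence (Geach) condition: ∀x ∀y (xR²y → ∃w (yR²w ∧ xR²w)).
A: satisfies the condition.
B: fails — tR²u but no w with uR²w and tR²w.
C: satisfies the condition.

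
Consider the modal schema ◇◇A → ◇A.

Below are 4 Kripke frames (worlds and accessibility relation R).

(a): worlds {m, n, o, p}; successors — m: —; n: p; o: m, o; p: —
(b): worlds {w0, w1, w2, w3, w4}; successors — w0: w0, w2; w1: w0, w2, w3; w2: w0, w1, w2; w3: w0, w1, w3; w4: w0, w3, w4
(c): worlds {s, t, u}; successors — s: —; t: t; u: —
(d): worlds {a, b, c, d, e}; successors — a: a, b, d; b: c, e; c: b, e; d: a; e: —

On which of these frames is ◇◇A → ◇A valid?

(a), (c)

The schema corresponds to a generalized confluence (Geach) condition: ∀x ∀y (xR²y → ∃w (y = w ∧ xRw)).
(a): ✓.
(b): fails — w0R²w1 but no w with w1=w and w0Rw.
(c): ✓.
(d): fails — aR²c but no w with c=w and aRw.
Valid on: (a), (c).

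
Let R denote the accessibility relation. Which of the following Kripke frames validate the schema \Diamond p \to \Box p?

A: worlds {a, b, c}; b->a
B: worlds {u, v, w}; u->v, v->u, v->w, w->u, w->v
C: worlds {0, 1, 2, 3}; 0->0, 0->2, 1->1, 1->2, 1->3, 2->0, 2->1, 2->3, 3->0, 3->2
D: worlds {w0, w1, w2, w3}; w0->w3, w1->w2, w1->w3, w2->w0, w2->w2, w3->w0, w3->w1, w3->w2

A

This is the axiom for partial functionality; its first-order frame correspondent is \forall x \forall y \forall z (Rxy \wedge Rxz \to y = z).
A: satisfies the condition.
B: fails — v sees both u and w.
C: fails — 0 sees both 0 and 2.
D: fails — w1 sees both w2 and w3.
Valid on: A.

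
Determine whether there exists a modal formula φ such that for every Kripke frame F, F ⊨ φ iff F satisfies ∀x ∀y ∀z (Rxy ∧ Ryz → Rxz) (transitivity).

This is a Sahlqvist condition; the 4 axiom □r → □□r defines it.
Suppose □r→□□r is valid. Take Rxy, Ryz and set V(r)={w : Rxw}. Then □r at x, so □□r at x, so □r at y, so r at z, i.e. Rxz.

Yes — defined by □r → □□r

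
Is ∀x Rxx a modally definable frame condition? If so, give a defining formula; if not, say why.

Yes: it is reflexivity, defined by the T schema □p → p.
Suppose □p→p is valid. At any x set V(p)={w : Rxw}. Then □p holds at x, so p holds at x, i.e. Rxx.

Yes, by □p → p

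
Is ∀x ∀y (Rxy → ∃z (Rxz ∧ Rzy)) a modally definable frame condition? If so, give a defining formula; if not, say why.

Yes: it is density, defined by the C4 schema □□r → □r.
Suppose □□r→□r is valid. Take Rxy and set V(r)={w : xR²w}. Then □□r at x, so □r at x, so r at y, i.e. ∃z(Rxz∧Rzy).

Yes — defined by □□r → □r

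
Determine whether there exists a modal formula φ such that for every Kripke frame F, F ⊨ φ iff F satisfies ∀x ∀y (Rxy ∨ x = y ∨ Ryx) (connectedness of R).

Any modally definable frame class is closed under disjoint unions.
Take 3 disjoint single-world reflexive frames: each is trivially connected, but their disjoint union has 3 worlds with no edge between distinct components, so it is not connected.
So the class is not modally definable.

Not modally definable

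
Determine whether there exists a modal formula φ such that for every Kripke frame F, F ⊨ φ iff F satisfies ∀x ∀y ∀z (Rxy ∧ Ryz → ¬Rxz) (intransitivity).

No

Any modally definable frame class is closed under surjective bounded morphisms.
The 3-cycle (worlds a,b,c with a→b→c→a) is intransitive. Mapping every world to a single reflexive point • is a surjective bounded morphism; the reflexive point is not intransitive (R••∧R•• but R••).
So no modal formula (or set of formulas) defines exactly the intransitive frames.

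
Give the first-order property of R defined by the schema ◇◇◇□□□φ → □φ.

∀x ∀y ∀z ((xR³y ∧ xRz) → ∃w (yR³w ∧ z = w))

This is a Sahlqvist (Geach-type) schema ◇^3□^3φ → □^1◇^0φ.
Minimal-valuation argument: fix x; take any y with xR^3y and any z with xR^1z. Set V(φ) to the set of worlds R-reachable from y in exactly 3 steps. Then □^3φ holds at y, so the antecedent holds at x; validity forces ◇^0φ at z, giving a w with zR^0w and yR^3w.
First-order correspondent: ∀x ∀y ∀z ((xR³y ∧ xRz) → ∃w (yR³w ∧ z = w)).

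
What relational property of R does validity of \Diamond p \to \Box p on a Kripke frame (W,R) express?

Suppose ◇p→□p is valid. Take Rxy, Rxz and set V(p)={y}. Then ◇p at x, so □p at x, so p at z, i.e. z=y.
Conversely, any frame satisfying \forall x \forall y \forall z (Rxy \wedge Rxz \to y = z) validates the schema.
So the correspondent is partial functionality.

partial functionality: \forall x \forall y \forall z (Rxy \wedge Rxz \to y = z)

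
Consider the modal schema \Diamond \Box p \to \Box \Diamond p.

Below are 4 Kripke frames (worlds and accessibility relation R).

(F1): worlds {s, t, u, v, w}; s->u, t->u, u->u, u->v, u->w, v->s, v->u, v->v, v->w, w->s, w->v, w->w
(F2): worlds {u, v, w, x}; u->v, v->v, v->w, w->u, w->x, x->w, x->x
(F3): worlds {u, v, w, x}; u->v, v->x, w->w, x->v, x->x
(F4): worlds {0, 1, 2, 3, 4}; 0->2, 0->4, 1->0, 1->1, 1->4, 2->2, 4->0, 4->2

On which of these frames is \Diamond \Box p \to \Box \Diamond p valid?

The schema corresponds to convergence: \forall x \forall y \forall z (Rxy \wedge Rxz \to \exists w (Ryw \wedge Rzw)).
(F1): fails — Rvw and Rvs but w and s have no common successor.
(F2): fails — Rvv and Rvw but v and w have no common successor.
(F3): satisfies the condition.
(F4): satisfies the condition.
Valid on: (F3), (F4).

(F3), (F4)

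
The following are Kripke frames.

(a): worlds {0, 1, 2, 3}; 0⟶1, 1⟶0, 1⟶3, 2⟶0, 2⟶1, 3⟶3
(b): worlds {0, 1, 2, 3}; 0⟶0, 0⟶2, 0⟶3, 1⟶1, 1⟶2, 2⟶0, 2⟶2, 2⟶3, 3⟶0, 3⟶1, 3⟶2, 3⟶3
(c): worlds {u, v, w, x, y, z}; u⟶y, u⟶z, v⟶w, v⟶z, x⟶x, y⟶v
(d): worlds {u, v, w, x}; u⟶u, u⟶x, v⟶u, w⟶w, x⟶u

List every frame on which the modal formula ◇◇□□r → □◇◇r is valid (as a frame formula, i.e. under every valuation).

Frame correspondent (Sahlqvist): ∀x ∀y ∀z ((xR²y ∧ xRz) → ∃w (yR²w ∧ zR²w)) — i.e. a generalized confluence (Geach) condition.
(a): condition met.
(b): condition met.
(c): fails — uR²v, uRy but no t with vR²t and yR²t.
(d): condition met.
Valid on: (a), (b), (d).

(a), (b), (d)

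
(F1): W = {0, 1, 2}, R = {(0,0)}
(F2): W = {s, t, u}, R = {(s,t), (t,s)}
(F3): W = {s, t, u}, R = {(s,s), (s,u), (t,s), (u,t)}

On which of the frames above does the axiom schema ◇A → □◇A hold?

The schema corresponds to the Euclidean property: ∀x ∀y ∀z (Rxy ∧ Rxz → Ryz).
(F1): satisfies the condition.
(F2): fails — Rst and Rst but not Rtt.
(F3): fails — Rsu and Rsu but not Ruu.
Valid on: (F1).

(F1)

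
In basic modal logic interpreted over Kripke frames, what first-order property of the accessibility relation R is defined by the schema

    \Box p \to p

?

Reflexivity

This schema is the T axiom.
Its frame correspondent is reflexivity — \forall x Rxx.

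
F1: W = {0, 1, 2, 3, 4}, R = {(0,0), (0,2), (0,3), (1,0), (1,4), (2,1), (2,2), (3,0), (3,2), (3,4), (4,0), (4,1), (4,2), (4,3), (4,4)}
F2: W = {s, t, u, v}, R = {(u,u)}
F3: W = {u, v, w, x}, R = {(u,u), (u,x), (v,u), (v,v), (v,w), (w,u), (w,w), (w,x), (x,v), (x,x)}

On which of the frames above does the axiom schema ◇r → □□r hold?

F2

Frame correspondent (Sahlqvist): ∀x ∀y ∀z ((xRy ∧ xR²z) → ∃w (y = w ∧ z = w)) — i.e. a generalized confluence (Geach) condition.
F1: fails — 0R0, 0R²1 but 0 ≠ 1.
F2: ✓.
F3: fails — uRu, uR²v but u ≠ v.
Valid on: F2.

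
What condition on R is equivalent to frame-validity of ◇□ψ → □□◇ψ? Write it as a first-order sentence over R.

This is a Sahlqvist (Geach-type) schema ◇^1□^1ψ → □^2◇^1ψ.
First-order correspondent: ∀x ∀y ∀z ((xRy ∧ xR²z) → ∃w (yRw ∧ zRw)).

∀x ∀y ∀z ((xRy ∧ xR²z) → ∃w (yRw ∧ zRw))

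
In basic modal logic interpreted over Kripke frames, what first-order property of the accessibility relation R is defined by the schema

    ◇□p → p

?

Symmetry

Equivalently (dual form): p → □◇p.
Suppose p→□◇p is valid. Take Rxy and set V(p)={x}. Then p at x, so □◇p at x, so ◇p at y, so some z with Ryz has p; z=x, i.e. Ryx.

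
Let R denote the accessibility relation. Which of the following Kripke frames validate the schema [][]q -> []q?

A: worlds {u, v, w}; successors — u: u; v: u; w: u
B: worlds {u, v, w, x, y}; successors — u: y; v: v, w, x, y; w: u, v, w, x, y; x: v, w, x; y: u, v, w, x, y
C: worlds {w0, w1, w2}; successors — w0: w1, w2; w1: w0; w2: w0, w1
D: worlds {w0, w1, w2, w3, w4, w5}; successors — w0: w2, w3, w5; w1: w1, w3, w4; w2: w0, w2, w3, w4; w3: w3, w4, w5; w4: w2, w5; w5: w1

This is the axiom for density; its first-order frame correspondent is forall x forall y (Rxy -> exists z (Rxz & Rzy)).
A: satisfies the condition.
B: satisfies the condition.
C: fails — Rw1w0 but no z with Rw1z and Rzw0.
D: fails — Rw4w5 but no z with Rw4z and Rzw5.

A, B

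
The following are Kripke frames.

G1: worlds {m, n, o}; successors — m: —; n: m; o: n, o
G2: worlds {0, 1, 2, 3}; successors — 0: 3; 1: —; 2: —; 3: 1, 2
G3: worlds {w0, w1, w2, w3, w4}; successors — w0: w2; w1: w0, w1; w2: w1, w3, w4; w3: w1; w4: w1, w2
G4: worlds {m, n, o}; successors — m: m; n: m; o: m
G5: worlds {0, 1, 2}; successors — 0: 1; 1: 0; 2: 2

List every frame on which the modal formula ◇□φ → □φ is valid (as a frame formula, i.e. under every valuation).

G4

Frame correspondent (Sahlqvist): ∀x ∀y ∀z ((xRy ∧ xRz) → ∃w (yRw ∧ z = w)) — i.e. a generalized confluence (Geach) condition.
G1: fails — nRm, nRm but no w with mRw and m=w.
G2: fails — 0R3, 0R3 but no w with 3Rw and 3=w.
G3: fails — w0Rw2, w0Rw2 but no w with w2Rw and w2=w.
G4: condition met.
G5: fails — 0R1, 0R1 but no w with 1Rw and 1=w.
Valid on: G4.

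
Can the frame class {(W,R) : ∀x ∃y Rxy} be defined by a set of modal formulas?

Yes, by □r → ◇r

Yes: it is seriality, defined by the D schema □r → ◇r.
Suppose □r→◇r is valid. At any x set V(r)=W. Then □r at x, so ◇r at x, so x has a successor.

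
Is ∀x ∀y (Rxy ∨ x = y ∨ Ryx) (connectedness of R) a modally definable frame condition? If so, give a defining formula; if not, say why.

If a class were modally definable it would be closed under disjoint unions (Goldblatt–Thomason).
Take 3 disjoint single-world reflexive frames: each is trivially connected, but their disjoint union has 3 worlds with no edge between distinct components, so it is not connected.
Hence connectedness of R is not modally definable.

No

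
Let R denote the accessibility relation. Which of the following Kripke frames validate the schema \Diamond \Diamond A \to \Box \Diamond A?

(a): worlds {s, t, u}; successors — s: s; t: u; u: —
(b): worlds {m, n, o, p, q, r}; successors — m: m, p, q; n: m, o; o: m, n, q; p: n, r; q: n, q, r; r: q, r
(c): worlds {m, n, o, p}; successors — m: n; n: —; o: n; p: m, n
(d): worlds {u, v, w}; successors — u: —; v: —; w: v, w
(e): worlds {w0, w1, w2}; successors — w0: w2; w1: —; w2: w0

(a), (e)

This is the axiom for a generalized confluence (Geach) condition; its first-order frame correspondent is \forall x \forall y \forall z ((x R^2 y \wedge xRz) \to \exists w (y = w \wedge zRw)).
(a): condition met.
(b): fails — mR²m, mRp but no w with m=w and pRw.
(c): fails — pR²n, pRn but no w with n=w and nRw.
(d): fails — wR²v, wRv but no t with v=t and vRt.
(e): condition met.
Valid on: (a), (e).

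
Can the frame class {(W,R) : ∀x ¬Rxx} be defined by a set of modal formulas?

Not definable by any modal formula

If a class were modally definable it would be closed under surjective bounded morphisms (Goldblatt–Thomason).
The 4-cycle (worlds s,t,u,v with s→t→u→v→s) is irreflexive, and the map sending every world to a single reflexive point • is a surjective bounded morphism (forth: every edge maps to (•,•); back: every world has a successor). So any modal formula valid on the 4-cycle is also valid on the reflexive point, which is not irreflexive.
So no modal formula (or set of formulas) defines exactly the irreflexive frames.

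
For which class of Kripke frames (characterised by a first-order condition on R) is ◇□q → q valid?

This is frame-equivalent to q → □◇q (substitute ¬q for q and contrapose).
Suppose q→□◇q is valid. Take Rxy and set V(q)={x}. Then q at x, so □◇q at x, so ◇q at y, so some z with Ryz has q; z=x, i.e. Ryx.
The converse is a direct semantic check.
So the correspondent is symmetry.

symmetry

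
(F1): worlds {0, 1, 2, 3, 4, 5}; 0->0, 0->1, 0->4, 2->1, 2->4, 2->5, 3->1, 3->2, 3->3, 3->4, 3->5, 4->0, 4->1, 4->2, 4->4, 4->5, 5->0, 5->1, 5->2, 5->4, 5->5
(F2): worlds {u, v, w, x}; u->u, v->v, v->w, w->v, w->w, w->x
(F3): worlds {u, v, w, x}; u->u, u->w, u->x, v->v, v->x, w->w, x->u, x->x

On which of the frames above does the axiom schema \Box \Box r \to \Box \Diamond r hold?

(F3)

The schema corresponds to a generalized confluence (Geach) condition: \forall x \forall z (xRz \to \exists w (x R^2 w \wedge zRw)).
(F1): fails — 0R1 but no w with 0R²w and 1Rw.
(F2): fails — wRx but no t with wR²t and xRt.
(F3): ✓.
Valid on: (F3).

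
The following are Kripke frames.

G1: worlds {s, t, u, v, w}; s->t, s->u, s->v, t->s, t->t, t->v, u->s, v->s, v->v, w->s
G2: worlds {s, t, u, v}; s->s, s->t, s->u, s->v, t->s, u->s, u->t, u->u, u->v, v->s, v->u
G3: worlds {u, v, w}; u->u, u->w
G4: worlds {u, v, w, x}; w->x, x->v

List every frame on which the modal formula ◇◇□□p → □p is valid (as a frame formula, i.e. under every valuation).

The schema corresponds to a generalized confluence (Geach) condition: ∀x ∀y ∀z ((xR²y ∧ xRz) → ∃w (yR²w ∧ z = w)).
G1: fails — sR²s, sRu but no w* with sR²w* and u=w*.
G2: satisfies the condition.
G3: fails — uR²w, uRu but no t with wR²t and u=t.
G4: fails — wR²v, wRx but no t with vR²t and x=t.

G2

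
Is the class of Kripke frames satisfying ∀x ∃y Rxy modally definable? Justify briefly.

The condition is seriality. A defining modal formula is □q → ◇q.

Yes — defined by □q → ◇q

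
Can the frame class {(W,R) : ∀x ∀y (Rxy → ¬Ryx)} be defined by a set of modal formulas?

If a class were modally definable it would be closed under surjective bounded morphisms (Goldblatt–Thomason).
The 3-cycle (worlds a,b,c with a→b→c→a) is asymmetric. Mapping every world to a single reflexive point • is a surjective bounded morphism, and the reflexive point is not asymmetric (R•• but asymmetry requires ¬R••).
So no modal formula (or set of formulas) defines exactly the asymmetric frames.

Not modally definable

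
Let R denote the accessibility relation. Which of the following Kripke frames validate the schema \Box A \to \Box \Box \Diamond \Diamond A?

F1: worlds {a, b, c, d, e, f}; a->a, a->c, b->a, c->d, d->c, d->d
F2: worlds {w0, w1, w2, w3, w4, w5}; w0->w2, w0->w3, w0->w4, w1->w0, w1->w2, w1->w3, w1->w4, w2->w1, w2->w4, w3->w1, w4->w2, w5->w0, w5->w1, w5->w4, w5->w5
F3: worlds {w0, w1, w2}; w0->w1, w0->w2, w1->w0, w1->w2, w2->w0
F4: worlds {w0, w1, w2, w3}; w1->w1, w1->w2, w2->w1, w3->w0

This is the axiom for a generalized confluence (Geach) condition; its first-order frame correspondent is \forall x \forall z (x R^2 z \to \exists w (xRw \wedge z R^2 w)).
F1: fails — bR²c but no w with bRw and cR²w.
F2: fails — w3R²w2 but no w with w3Rw and w2R²w.
F3: fails — w2R²w2 but no w with w2Rw and w2R²w.
F4: holds.
Valid on: F4.

F4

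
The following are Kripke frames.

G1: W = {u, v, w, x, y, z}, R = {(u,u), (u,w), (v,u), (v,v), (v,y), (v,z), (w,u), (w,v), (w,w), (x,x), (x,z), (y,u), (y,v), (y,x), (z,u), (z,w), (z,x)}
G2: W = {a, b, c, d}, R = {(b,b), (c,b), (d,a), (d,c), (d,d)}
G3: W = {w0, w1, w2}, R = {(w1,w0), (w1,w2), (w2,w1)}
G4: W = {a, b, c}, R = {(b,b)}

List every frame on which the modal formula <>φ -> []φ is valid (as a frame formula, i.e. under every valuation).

This is the axiom for partial functionality; its first-order frame correspondent is forall x forall y forall z (Rxy & Rxz -> y = z).
G1: fails — u sees both u and w.
G2: fails — d sees both a and c.
G3: fails — w1 sees both w0 and w2.
G4: ✓.

G4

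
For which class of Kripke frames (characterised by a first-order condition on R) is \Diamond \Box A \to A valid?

Replacing A by ¬A and contraposing gives the equivalent schema A → □◇A.
Suppose A→□◇A is valid. Take Rxy and set V(A)={x}. Then A at x, so □◇A at x, so ◇A at y, so some z with Ryz has A; z=x, i.e. Ryx.

symmetry: \forall x \forall y (Rxy \to Ryx)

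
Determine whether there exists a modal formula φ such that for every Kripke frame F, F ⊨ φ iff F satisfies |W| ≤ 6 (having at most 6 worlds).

No

If a class were modally definable it would be closed under disjoint unions (Goldblatt–Thomason).
Any modal formula valid on each of 7 disjoint one-world frames is valid on their disjoint union (validity is preserved under disjoint unions). Each one-world frame has |W|=1≤6, but the union has |W|=7.
So no modal formula (or set of formulas) defines exactly the |W|≤6 frames.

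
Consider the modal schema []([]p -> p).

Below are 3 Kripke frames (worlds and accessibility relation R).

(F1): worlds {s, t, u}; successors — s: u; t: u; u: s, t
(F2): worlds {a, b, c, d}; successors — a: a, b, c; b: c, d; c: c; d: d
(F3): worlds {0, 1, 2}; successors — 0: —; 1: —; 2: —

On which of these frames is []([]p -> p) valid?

(F3)

This is the axiom for shift-reflexivity; its first-order frame correspondent is forall x forall y (Rxy -> Ryy).
(F1): fails — Rsu but not Ruu.
(F2): fails — Rab but not Rbb.
(F3): holds.
Valid on: (F3).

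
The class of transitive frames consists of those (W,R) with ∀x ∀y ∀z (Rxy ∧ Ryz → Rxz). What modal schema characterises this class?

This is transitivity; the standard corresponding axiom is 4: □s → □□s.
Suppose □s→□□s is valid. Take Rxy, Ryz and set V(s)={w : Rxw}. Then □s at x, so □□s at x, so □s at y, so s at z, i.e. Rxz.

□s → □□s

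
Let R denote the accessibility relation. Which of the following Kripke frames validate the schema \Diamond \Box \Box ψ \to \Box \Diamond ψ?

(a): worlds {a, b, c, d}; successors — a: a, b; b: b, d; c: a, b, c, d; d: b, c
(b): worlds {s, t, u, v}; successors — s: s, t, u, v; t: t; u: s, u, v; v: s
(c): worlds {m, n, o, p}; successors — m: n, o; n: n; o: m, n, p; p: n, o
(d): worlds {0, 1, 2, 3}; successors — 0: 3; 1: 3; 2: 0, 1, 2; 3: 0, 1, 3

(a), (c), (d)

The schema corresponds to a generalized confluence (Geach) condition: \forall x \forall y \forall z ((xRy \wedge xRz) \to \exists w (y R^2 w \wedge zRw)).
(a): holds.
(b): fails — sRt, sRu but no w with tR²w and uRw.
(c): holds.
(d): holds.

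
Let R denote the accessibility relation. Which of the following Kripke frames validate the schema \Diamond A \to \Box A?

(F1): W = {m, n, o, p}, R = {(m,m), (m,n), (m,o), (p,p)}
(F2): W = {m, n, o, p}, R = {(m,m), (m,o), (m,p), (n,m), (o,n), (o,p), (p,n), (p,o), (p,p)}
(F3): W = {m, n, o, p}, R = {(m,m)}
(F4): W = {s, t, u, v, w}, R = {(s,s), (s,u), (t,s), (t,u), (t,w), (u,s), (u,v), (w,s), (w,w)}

The schema corresponds to partial functionality: \forall x \forall y \forall z (Rxy \wedge Rxz \to y = z).
(F1): fails — m sees both m and n.
(F2): fails — m sees both m and o.
(F3): satisfies the condition.
(F4): fails — s sees both s and u.
Valid on: (F3).

(F3)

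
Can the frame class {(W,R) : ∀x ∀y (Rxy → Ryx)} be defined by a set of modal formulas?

Yes: it is symmetry, defined by the B schema p → □◇p.
Suppose p→□◇p is valid. Take Rxy and set V(p)={x}. Then p at x, so □◇p at x, so ◇p at y, so some z with Ryz has p; z=x, i.e. Ryx.

Definable; p → □◇p defines it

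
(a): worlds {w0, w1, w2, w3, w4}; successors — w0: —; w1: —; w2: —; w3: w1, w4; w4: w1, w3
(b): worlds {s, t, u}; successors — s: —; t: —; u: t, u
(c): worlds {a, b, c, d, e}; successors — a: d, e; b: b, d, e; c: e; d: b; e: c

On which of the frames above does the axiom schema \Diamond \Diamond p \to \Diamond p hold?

(b)

Frame correspondent (Sahlqvist): \forall x \forall y \forall z (Rxy \wedge Ryz \to Rxz) — i.e. transitivity.
(a): fails — Rw4w3 and Rw3w4 but not Rw4w4.
(b): condition met.
(c): fails — Rae and Rec but not Rac.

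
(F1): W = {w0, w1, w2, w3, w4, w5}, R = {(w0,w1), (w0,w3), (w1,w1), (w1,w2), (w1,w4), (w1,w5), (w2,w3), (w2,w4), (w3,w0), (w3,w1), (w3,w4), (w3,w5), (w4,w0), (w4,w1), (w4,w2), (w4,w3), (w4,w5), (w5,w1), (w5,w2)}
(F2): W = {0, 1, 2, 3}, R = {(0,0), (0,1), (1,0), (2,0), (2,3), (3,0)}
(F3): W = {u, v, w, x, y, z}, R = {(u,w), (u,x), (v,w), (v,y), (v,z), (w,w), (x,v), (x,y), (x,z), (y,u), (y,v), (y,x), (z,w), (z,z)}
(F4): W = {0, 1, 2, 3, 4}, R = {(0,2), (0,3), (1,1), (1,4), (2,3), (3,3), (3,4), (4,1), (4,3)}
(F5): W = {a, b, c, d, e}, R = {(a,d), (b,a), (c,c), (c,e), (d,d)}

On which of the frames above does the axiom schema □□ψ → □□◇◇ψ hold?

(F1), (F2), (F3), (F4)

The schema corresponds to a generalized confluence (Geach) condition: ∀x ∀z (xR²z → ∃w (xR²w ∧ zR²w)).
(F1): ✓.
(F2): ✓.
(F3): ✓.
(F4): ✓.
(F5): fails — cR²e but no w with cR²w and eR²w.
Valid on: (F1), (F2), (F3), (F4).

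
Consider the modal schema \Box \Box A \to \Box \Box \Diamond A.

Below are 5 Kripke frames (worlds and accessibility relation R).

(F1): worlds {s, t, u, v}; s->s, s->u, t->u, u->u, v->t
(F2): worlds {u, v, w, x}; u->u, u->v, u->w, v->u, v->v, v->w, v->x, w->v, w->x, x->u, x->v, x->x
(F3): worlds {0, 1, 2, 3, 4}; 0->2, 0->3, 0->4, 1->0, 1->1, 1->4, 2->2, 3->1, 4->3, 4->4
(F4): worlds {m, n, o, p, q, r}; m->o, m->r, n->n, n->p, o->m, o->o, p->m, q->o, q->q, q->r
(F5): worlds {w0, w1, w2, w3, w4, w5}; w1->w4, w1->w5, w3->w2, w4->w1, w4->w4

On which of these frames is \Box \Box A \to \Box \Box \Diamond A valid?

The schema corresponds to a generalized confluence (Geach) condition: \forall x \forall z (x R^2 z \to \exists w (x R^2 w \wedge zRw)).
(F1): ✓.
(F2): ✓.
(F3): ✓.
(F4): fails — nR²m but no w with nR²w and mRw.
(F5): fails — w4R²w5 but no w with w4R²w and w5Rw.

(F1), (F2), (F3)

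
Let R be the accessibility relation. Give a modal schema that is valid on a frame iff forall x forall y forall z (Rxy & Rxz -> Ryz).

◇r → □◇r

A defining formula is ◇r → □◇r (the 5 axiom).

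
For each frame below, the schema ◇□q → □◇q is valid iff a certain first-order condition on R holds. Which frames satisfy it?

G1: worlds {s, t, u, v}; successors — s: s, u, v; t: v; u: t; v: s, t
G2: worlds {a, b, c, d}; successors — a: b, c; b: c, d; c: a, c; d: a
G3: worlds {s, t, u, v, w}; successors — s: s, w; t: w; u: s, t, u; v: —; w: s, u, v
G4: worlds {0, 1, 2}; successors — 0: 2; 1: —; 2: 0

Frame correspondent (Sahlqvist): ∀x ∀y ∀z (Rxy ∧ Rxz → ∃w (Ryw ∧ Rzw)) — i.e. convergence.
G1: fails — Rsu and Rss but u and s have no common successor.
G2: holds.
G3: fails — Rut and Ruu but t and u have no common successor.
G4: holds.
Valid on: G2, G4.

G2, G4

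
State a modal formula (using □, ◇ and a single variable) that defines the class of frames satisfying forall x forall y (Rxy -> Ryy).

□(□q → q)

This is shift-reflexivity; the standard corresponding axiom is T□: □(□q → q).
Suppose □(□q→q) is valid. Take Rxy and set V(q)={w : Ryw}. Then at y, □q holds; since □(□q→q) at x, □q→q at y, so q at y, i.e. Ryy.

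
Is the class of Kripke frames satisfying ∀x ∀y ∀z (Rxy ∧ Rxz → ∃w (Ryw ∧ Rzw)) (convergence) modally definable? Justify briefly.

Yes — defined by ◇□r → □◇r

Yes: it is convergence, defined by the .2 schema ◇□r → □◇r.
Suppose ◇□r→□◇r is valid. Take Rxy, Rxz and set V(r)={w : Ryw}. Then □r at y so ◇□r at x, so □◇r at x, so ◇r at z, giving w with Rzw and Ryw.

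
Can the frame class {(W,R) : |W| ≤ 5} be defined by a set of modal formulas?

Not modally definable

Modal frame validity is preserved under disjoint unions.
Any modal formula valid on each of 6 disjoint one-world frames is valid on their disjoint union (validity is preserved under disjoint unions). Each one-world frame has |W|=1≤5, but the union has |W|=6.
So the class is not modally definable.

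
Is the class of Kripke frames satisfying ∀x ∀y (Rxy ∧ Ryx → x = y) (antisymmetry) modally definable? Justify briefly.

No

If a class were modally definable it would be closed under surjective bounded morphisms (Goldblatt–Thomason).
The 6-cycle (worlds 0,1,2,3,4,5 with 0→1→2→3→4→5→0) is antisymmetric. Sending even-indexed worlds to s and odd-indexed worlds to t is a surjective bounded morphism onto the two-world frame with s↔t, which is not antisymmetric.
Hence antisymmetry is not modally definable.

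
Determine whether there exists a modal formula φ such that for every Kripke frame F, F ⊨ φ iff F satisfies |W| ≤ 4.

If a class were modally definable it would be closed under disjoint unions (Goldblatt–Thomason).
Any modal formula valid on each of 5 disjoint one-world frames is valid on their disjoint union (validity is preserved under disjoint unions). Each one-world frame has |W|=1≤4, but the union has |W|=5.
Hence having at most 4 worlds is not modally definable.

Not modally definable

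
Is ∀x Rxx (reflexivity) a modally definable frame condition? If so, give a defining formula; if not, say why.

Yes: it is reflexivity, defined by the T schema □r → r.
Suppose □r→r is valid. At any x set V(r)={w : Rxw}. Then □r holds at x, so r holds at x, i.e. Rxx.

Yes, by □r → r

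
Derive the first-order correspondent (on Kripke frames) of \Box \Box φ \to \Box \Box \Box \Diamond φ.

\forall x \forall z (x R^3 z \to \exists w (x R^2 w \wedge zRw))

This is a Sahlqvist (Geach-type) schema ◇^0□^2φ → □^3◇^1φ.
Minimal-valuation argument: fix x; take any y with xR^0y and any z with xR^3z. Set V(φ) to the set of worlds R-reachable from y in exactly 2 steps. Then □^2φ holds at y, so the antecedent holds at x; validity forces ◇^1φ at z, giving a w with zR^1w and yR^2w.
First-order correspondent: \forall x \forall z (x R^3 z \to \exists w (x R^2 w \wedge zRw)).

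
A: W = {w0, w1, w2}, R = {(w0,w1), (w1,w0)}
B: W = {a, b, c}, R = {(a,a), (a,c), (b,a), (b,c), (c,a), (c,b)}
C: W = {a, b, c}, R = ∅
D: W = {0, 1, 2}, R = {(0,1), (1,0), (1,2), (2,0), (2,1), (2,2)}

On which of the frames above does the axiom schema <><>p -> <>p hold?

Frame correspondent (Sahlqvist): forall x forall y (x R^2 y -> exists w (y = w & xRw)) — i.e. a generalized confluence (Geach) condition.
A: fails — w0R²w0 but no w with w0=w and w0Rw.
B: fails — aR²b but no w with b=w and aRw.
C: condition met.
D: fails — 0R²0 but no w with 0=w and 0Rw.
Valid on: C.

C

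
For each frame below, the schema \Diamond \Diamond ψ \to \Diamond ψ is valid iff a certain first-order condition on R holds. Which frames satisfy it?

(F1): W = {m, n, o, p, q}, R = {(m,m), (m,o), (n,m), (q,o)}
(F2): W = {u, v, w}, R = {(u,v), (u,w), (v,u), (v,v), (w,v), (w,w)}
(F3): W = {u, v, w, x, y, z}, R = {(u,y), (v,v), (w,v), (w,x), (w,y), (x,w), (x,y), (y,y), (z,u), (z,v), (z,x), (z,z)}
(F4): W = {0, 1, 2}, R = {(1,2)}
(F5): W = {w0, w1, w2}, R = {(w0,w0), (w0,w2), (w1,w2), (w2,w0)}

(F4)

This is the axiom for transitivity; its first-order frame correspondent is \forall x \forall y \forall z (Rxy \wedge Ryz \to Rxz).
(F1): fails — Rnm and Rmo but not Rno.
(F2): fails — Ruv and Rvu but not Ruu.
(F3): fails — Rxw and Rwx but not Rxx.
(F4): holds.
(F5): fails — Rw1w2 and Rw2w0 but not Rw1w0.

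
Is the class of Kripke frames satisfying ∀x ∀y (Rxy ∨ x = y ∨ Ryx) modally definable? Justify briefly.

Modal frame validity is preserved under disjoint unions.
Take 3 disjoint single-world reflexive frames: each is trivially connected, but their disjoint union has 3 worlds with no edge between distinct components, so it is not connected.
Hence connectedness of R is not modally definable.

No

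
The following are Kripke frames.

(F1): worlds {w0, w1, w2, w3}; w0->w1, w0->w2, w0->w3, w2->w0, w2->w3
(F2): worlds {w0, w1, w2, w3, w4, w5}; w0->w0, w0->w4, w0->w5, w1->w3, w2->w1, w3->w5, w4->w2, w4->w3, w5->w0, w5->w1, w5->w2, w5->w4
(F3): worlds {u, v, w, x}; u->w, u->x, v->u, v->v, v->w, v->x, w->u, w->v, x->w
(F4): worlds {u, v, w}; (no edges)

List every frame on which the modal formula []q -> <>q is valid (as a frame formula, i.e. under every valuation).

(F2), (F3)

The schema corresponds to seriality: forall x exists y Rxy.
(F1): fails — world w1 has no successor.
(F2): satisfies the condition.
(F3): satisfies the condition.
(F4): fails — world u has no successor.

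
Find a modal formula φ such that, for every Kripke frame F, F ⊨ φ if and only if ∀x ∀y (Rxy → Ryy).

A defining formula is □(□s → s) (the T□ axiom).
Suppose □(□s→s) is valid. Take Rxy and set V(s)={w : Ryw}. Then at y, □s holds; since □(□s→s) at x, □s→s at y, so s at y, i.e. Ryy.

□(□s → s)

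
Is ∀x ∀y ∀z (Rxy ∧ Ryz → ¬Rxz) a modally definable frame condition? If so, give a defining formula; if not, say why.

Any modally definable frame class is closed under surjective bounded morphisms.
The 3-cycle (worlds a,b,c with a→b→c→a) is intransitive. Mapping every world to a single reflexive point • is a surjective bounded morphism; the reflexive point is not intransitive (R••∧R•• but R••).
So the class is not modally definable.

Not modally definable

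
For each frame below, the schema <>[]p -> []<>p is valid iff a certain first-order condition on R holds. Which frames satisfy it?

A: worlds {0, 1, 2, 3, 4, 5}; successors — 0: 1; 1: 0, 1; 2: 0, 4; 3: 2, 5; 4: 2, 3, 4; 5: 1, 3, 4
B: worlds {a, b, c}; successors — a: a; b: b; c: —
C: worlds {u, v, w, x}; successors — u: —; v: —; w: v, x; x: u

The schema corresponds to convergence: forall x forall y forall z (Rxy & Rxz -> exists w (Ryw & Rzw)).
A: fails — R20 and R24 but 0 and 4 have no common successor.
B: holds.
C: fails — Rwx and Rwv but x and v have no common successor.

B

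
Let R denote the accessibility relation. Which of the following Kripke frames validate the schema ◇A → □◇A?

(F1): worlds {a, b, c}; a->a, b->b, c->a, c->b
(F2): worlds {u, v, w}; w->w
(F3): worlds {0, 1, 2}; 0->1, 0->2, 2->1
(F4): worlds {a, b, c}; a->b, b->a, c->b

(F2)

Frame correspondent (Sahlqvist): ∀x ∀y ∀z (Rxy ∧ Rxz → Ryz) — i.e. the Euclidean property.
(F1): fails — Rca and Rcb but not Rab.
(F2): ✓.
(F3): fails — R01 and R01 but not R11.
(F4): fails — Rab and Rab but not Rbb.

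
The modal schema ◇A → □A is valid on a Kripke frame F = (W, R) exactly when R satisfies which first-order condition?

Partial functionality

This is the CD axiom.
Its frame correspondent is partial functionality — ∀x ∀y ∀z (Rxy ∧ Rxz → y = z).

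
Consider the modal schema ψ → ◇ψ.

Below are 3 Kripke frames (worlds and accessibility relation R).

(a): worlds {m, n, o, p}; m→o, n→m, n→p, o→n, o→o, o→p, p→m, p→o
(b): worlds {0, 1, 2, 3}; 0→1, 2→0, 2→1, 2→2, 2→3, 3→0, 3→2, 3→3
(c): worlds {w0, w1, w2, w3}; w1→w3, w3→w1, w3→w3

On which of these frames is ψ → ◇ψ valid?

This is the axiom for reflexivity; its first-order frame correspondent is ∀x Rxx.
(a): fails — world m does not see itself.
(b): fails — world 0 does not see itself.
(c): fails — world w0 does not see itself.
Valid on no frame.

none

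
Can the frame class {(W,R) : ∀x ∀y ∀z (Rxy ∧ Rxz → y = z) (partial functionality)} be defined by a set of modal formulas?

This is a Sahlqvist condition; the CD axiom ◇p → □p defines it.

Definable; ◇p → □p defines it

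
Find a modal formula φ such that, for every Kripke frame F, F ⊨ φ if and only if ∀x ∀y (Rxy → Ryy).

A defining formula is □(□r → r) (the T□ axiom).
Suppose □(□r→r) is valid. Take Rxy and set V(r)={w : Ryw}. Then at y, □r holds; since □(□r→r) at x, □r→r at y, so r at y, i.e. Ryy.

□(□r → r)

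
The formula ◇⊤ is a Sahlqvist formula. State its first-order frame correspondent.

This schema is equivalent to the D axiom □A → ◇A.
Its frame correspondent is seriality — ∀x ∃y Rxy.

seriality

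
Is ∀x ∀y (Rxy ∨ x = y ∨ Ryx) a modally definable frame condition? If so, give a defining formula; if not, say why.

If a class were modally definable it would be closed under disjoint unions (Goldblatt–Thomason).
Take 2 disjoint single-world reflexive frames: each is trivially connected, but their disjoint union has 2 worlds with no edge between distinct components, so it is not connected.
So no modal formula (or set of formulas) defines exactly the connected frames.

Not modally definable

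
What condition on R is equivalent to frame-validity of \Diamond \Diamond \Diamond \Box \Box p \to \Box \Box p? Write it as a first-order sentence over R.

This is a Sahlqvist (Geach-type) schema ◇^3□^2p → □^2◇^0p.
Minimal-valuation argument: fix x; take any y with xR^3y and any z with xR^2z. Set V(p) to the set of worlds R-reachable from y in exactly 2 steps. Then □^2p holds at y, so the antecedent holds at x; validity forces ◇^0p at z, giving a w with zR^0w and yR^2w.
First-order correspondent: \forall x \forall y \forall z ((x R^3 y \wedge x R^2 z) \to \exists w (y R^2 w \wedge z = w)).

\forall x \forall y \forall z ((x R^3 y \wedge x R^2 z) \to \exists w (y R^2 w \wedge z = w))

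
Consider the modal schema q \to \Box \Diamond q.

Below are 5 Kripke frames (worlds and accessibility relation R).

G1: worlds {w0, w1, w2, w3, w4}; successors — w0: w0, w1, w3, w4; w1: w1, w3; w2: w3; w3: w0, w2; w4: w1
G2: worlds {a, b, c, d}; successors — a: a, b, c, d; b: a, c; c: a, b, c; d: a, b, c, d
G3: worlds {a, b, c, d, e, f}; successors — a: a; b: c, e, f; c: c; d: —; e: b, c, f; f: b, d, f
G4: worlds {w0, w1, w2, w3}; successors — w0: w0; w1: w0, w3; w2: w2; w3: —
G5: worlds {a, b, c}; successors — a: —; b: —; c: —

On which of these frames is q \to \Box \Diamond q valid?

G5

This is the axiom for symmetry; its first-order frame correspondent is \forall x \forall y (Rxy \to Ryx).
G1: fails — Rw0w4 but not Rw4w0.
G2: fails — Rdc but not Rcd.
G3: fails — Rbc but not Rcb.
G4: fails — Rw1w0 but not Rw0w1.
G5: satisfies the condition.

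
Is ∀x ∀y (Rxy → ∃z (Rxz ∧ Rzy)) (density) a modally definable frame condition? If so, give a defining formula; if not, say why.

Yes, by □□p → □p

The condition is density. A defining modal formula is □□p → □p.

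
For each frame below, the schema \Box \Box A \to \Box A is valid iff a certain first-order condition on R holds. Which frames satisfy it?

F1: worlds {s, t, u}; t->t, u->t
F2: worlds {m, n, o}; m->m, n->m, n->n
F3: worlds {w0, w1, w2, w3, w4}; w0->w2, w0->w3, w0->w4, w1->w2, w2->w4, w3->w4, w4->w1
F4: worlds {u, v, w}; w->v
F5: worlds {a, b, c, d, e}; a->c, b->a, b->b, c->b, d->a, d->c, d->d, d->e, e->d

This is the axiom for density; its first-order frame correspondent is \forall x \forall y (Rxy \to \exists z (Rxz \wedge Rzy)).
F1: satisfies the condition.
F2: satisfies the condition.
F3: fails — Rw1w2 but no z with Rw1z and Rzw2.
F4: fails — Rwv but no z with Rwz and Rzv.
F5: fails — Rac but no z with Raz and Rzc.
Valid on: F1, F2.

F1, F2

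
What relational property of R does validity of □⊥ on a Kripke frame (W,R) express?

□⊥ is valid iff no world has any successor (otherwise □⊥ fails at any world with one).
The converse is a direct semantic check.
So the correspondent is emptiness of R.

Emptiness of R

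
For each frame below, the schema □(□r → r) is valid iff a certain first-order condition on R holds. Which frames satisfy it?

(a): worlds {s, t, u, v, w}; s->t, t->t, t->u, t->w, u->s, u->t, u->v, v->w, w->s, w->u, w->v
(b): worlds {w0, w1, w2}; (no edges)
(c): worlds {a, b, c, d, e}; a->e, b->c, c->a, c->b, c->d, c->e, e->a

(b)

Frame correspondent (Sahlqvist): ∀x ∀y (Rxy → Ryy) — i.e. shift-reflexivity.
(a): fails — Ruv but not Rvv.
(b): satisfies the condition.
(c): fails — Rbc but not Rcc.
Valid on: (b).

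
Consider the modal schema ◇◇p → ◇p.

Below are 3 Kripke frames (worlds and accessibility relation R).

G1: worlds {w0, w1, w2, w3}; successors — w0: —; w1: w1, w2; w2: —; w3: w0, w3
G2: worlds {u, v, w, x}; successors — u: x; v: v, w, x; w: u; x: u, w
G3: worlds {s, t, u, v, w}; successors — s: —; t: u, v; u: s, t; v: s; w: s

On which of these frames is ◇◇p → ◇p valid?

Frame correspondent (Sahlqvist): ∀x ∀y ∀z (Rxy ∧ Ryz → Rxz) — i.e. transitivity.
G1: condition met.
G2: fails — Rwu and Rux but not Rwx.
G3: fails — Rtv and Rvs but not Rts.

G1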